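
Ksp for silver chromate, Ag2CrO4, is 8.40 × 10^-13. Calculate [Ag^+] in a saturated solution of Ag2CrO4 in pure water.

[Ag^+] = 1.19e-4 M

Ag2CrO4(s) ⇌ 2 Ag^+(aq) + CrO4^2-(aq)
Ksp = [Ag^+]^2[CrO4^2-]
With molar solubility s: [Ag^+] = 2s, [CrO4^2-] = s.
Ksp = (2s)^2s = 4s^3
Solving, s = (8.40 × 10^-13/4)^(1/3) = 5.944 × 10^-5 M
[Ag^+] = 2s = 1.19 × 10^-4 M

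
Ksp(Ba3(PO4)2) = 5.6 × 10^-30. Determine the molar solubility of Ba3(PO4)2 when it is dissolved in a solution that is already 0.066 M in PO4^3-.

s = 3.6e-10 M

Ba3(PO4)2(s) ⇌ 3 Ba^2+ + 2 PO4^3-
Ksp = [Ba^2+]^3[PO4^3-]^2
Let s be the molar solubility in this solution. [Ba^2+] = 3s, [PO4^3-] = 0.066 + 2s ≈ 0.066 (common-ion effect: PO4^3- is already 0.066 M).
Ksp ≈ (3s)^3 × (0.066)^2
s = 3.6 x 10^-10 M
Check: 2s = 7.2 x 10^-10 ≪ 0.066, so the approximation is valid.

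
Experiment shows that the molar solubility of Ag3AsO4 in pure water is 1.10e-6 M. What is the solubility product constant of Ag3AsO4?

Ksp ≈ 3.95e-23

Ag3AsO4(s) ⇌ 3 Ag^+(aq) + AsO4^3-(aq)
Let s = molar solubility. Then [Ag^+] = 3s and [AsO4^3-] = s.
Ksp = [Ag^+]^3[AsO4^3-]
So Ksp = (3s)^3 × s = 27s^4
Ksp = 27 × (1.10 × 10^-6)^4 = 3.95 × 10^-23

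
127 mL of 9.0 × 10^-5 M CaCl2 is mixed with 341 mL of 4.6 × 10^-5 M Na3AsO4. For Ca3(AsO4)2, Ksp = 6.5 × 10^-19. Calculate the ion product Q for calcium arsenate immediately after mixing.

Total volume = 127 + 341 = 468 mL.
[Ca^2+] = 9.0 × 10^-5 × (127/468) = 2.44 × 10^-5 M
[AsO4^3-] = 4.6 x 10^-5 × (341/468) = 3.35 × 10^-5 M
Ca3(AsO4)2(s) ⇌ 3 Ca^2+(aq) + 2 AsO4^3-(aq), so Q = [Ca^2+]^3[AsO4^3-]^2
Q = (2.44 × 10^-5)^3(3.35 × 10^-5)^2 = 1.6 x 10^-23
Q < Ksp, so no precipitate of Ca3(AsO4)2 forms.

1.6 × 10^-23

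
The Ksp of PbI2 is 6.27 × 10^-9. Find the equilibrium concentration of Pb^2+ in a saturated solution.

1.16e-3 M

PbI2(s) <=> Pb^2+ + 2 I^-
Ksp = [Pb^2+][I^-]^2
Let s = molar solubility. Then [Pb^2+] = s and [I^-] = 2s.
So Ksp = s × (2s)^2 = 4s^3
s^3 = 6.27 × 10^-9 / 4, so s = 1.162 x 10^-3 M
[Pb^2+] = s = 1.16 × 10^-3 M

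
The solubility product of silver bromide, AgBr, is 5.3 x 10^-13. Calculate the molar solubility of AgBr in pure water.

AgBr(s) <=> Ag^+ + Br^-
Ksp = [Ag^+][Br^-]
With molar solubility s: [Ag^+] = s, [Br^-] = s.
Ksp = (s)(s) = s^2
s = √(5.3 x 10^-13) = 7.3 × 10^-7 M

7.3 × 10^-7 M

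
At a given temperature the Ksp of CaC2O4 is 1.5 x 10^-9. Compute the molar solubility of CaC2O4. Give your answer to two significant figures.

3.9 × 10^-5 M

CaC2O4(s) ⇌ Ca^2+(aq) + C2O4^2-(aq)
Ksp = [Ca^2+][C2O4^2-]
With molar solubility s: [Ca^2+] = s, [C2O4^2-] = s.
Ksp = s^2
s = (1.5 x 10^-9)^(1/2) = 3.9 × 10^-5 M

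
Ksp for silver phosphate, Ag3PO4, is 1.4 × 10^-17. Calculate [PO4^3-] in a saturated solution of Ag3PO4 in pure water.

2.7 × 10^-5 M

Ag3PO4(s) <=> 3 Ag^+ + PO4^3-
Ksp = [Ag^+]^3[PO4^3-]
For each mole of Ag3PO4 that dissolves: [Ag^+] = 3s, [PO4^3-] = s.
Substituting: Ksp = (3s)^3s = 27s^4
s^4 = 1.4 × 10^-17 / 27, so s = 2.68 × 10^-5 M
[PO4^3-] = s = 2.7 × 10^-5 M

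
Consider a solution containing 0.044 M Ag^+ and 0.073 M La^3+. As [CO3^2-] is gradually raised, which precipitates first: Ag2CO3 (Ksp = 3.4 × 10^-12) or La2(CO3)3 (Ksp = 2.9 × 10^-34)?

Precipitation of each salt starts when its ion product equals its Ksp.
For Ag2CO3: 3.4 × 10^-12 = (0.044)^2 × [CO3^2-]  ⇒  [CO3^2-] = 1.8 × 10^-9 M.
For La2(CO3)3: 2.9 × 10^-34 = (0.073)^2 × [CO3^2-]^3  ⇒  [CO3^2-] = 3.8 × 10^-11 M.
The salt with the lower threshold [CO3^2-] precipitates first: La2(CO3)3.

La2(CO3)3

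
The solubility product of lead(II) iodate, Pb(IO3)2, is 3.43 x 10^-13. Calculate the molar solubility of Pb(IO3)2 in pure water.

Pb(IO3)2(s) ⇌ Pb^2+(aq) + 2 IO3^-(aq)
Ksp = [Pb^2+][IO3^-]^2
Let s = molar solubility. Then [Pb^2+] = s and [IO3^-] = 2s.
Substituting: Ksp = s(2s)^2 = 4s^3
s = (3.43 x 10^-13 / 4)^(1/3) = 4.41 × 10^-5 M

4.41 × 10^-5 M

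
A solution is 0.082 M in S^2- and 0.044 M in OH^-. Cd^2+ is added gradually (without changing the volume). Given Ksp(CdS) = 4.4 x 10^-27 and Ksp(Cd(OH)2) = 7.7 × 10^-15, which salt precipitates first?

Each salt begins to precipitate when Q = Ksp, i.e. when [Cd^2+] reaches its threshold.
For CdS: 4.4 x 10^-27 = 0.082 × [Cd^2+]  ⇒  [Cd^2+] = 5.4 × 10^-26 M.
For Cd(OH)2: 7.7 × 10^-15 = (0.044)^2 × [Cd^2+]  ⇒  [Cd^2+] = 4.0 × 10^-12 M.
The salt with the lower threshold [Cd^2+] precipitates first: CdS.

CdS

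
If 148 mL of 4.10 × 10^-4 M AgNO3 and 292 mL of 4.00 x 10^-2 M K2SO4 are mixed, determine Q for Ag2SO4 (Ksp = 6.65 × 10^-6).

Total volume = 148 + 292 = 440 mL.
[Ag^+] = 4.10 × 10^-4 × (148/440) = 1.379 × 10^-4 M
[SO4^2-] = 4.00 × 10^-2 × (292/440) = 2.655 x 10^-2 M
Ag2SO4(s) ⇌ 2 Ag^+(aq) + SO4^2-(aq), so Q = [Ag^+]^2[SO4^2-]
Q = (1.379 × 10^-4)^2(2.655 × 10^-2) = 5.05 × 10^-10
Q < Ksp, so no precipitate of Ag2SO4 forms.

5.05 × 10^-10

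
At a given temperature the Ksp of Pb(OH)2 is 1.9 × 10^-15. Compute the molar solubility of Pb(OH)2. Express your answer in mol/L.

s ≈ 7.8 × 10^-6 M

Pb(OH)2(s) ⇌ Pb^2+(aq) + 2 OH^-(aq)
Ksp = [Pb^2+][OH^-]^2
With molar solubility s: [Pb^2+] = s, [OH^-] = 2s.
So Ksp = s × (2s)^2 = 4s^3
s^3 = 1.9 × 10^-15 / 4, so s = 7.8 × 10^-6 M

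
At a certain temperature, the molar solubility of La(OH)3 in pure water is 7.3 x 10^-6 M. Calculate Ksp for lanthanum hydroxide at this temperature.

La(OH)3(s) ⇌ La^3+ + 3 OH^-
For each mole of La(OH)3 that dissolves: [La^3+] = s, [OH^-] = 3s.
Ksp = [La^3+][OH^-]^3
So Ksp = s × (3s)^3 = 27s^4
With s = 7.3 × 10^-6: Ksp = 7.7 x 10^-20

Ksp ≈ 7.7e-20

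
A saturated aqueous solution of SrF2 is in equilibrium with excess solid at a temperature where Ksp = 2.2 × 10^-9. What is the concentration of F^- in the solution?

SrF2(s) <=> Sr^2+(aq) + 2 F^-(aq)
Ksp = [Sr^2+][F^-]^2
For each mole of SrF2 that dissolves: [Sr^2+] = s, [F^-] = 2s.
Ksp = s(2s)^2 = 4s^3
Solving, s = (2.2 × 10^-9/4)^(1/3) = 8.19 × 10^-4 M
[F^-] = 2s = 1.6 x 10^-3 M

1.6 × 10^-3 M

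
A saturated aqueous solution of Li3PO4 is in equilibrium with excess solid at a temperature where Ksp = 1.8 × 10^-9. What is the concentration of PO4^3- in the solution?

[PO4^3-] = 2.9 × 10^-3 M

Li3PO4(s) ⇌ 3 Li^+ + PO4^3-
Ksp = [Li^+]^3[PO4^3-]
Let s = molar solubility. Then [Li^+] = 3s and [PO4^3-] = s.
Ksp = (3s)^3s = 27s^4
s = (1.8 × 10^-9 / 27)^(1/4) = 2.86 × 10^-3 M
[PO4^3-] = s = 2.9 × 10^-3 M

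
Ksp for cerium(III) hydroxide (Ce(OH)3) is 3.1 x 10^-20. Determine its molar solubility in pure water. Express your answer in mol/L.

s ≈ 5.8 × 10^-6 M

Ce(OH)3(s) ⇌ Ce^3+(aq) + 3 OH^-(aq)
Ksp = [Ce^3+][OH^-]^3
With molar solubility s: [Ce^3+] = s, [OH^-] = 3s.
Ksp = s(3s)^3 = 27s^4
Solving, s = (3.1 x 10^-20/27)^(1/4) = 5.8 × 10^-6 M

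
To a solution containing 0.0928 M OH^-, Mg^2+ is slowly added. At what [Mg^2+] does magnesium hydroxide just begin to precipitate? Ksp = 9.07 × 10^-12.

[Mg^2+] ≈ 1.05e-9 M

Mg(OH)2(s) ⇌ Mg^2+ + 2 OH^-
Ksp = [Mg^2+][OH^-]^2
Precipitation begins when Q = Ksp. With [OH^-] = 0.0928 M:
9.07 × 10^-12 = (0.0928)^2 × [Mg^2+]
[Mg^2+] = (9.07 × 10^-12 / 8.612 × 10^-3) = 1.05 × 10^-9 M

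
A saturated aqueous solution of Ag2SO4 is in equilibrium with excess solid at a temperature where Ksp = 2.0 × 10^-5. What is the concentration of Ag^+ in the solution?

3.4 × 10^-2 M

Ag2SO4(s) <=> 2 Ag^+(aq) + SO4^2-(aq)
Ksp = [Ag^+]^2[SO4^2-]
For each mole of Ag2SO4 that dissolves: [Ag^+] = 2s, [SO4^2-] = s.
Ksp = (2s)^2s = 4s^3
Solving, s = (2.0 × 10^-5/4)^(1/3) = 1.71 × 10^-2 M
[Ag^+] = 2s = 3.4 x 10^-2 M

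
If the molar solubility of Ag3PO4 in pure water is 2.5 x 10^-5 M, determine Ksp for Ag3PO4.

Ag3PO4(s) ⇌ 3 Ag^+(aq) + PO4^3-(aq)
Let s = molar solubility. Then [Ag^+] = 3s and [PO4^3-] = s.
Ksp = [Ag^+]^3[PO4^3-]
Substituting: Ksp = (3s)^3s = 27s^4
Ksp = 27 × (2.5 × 10^-5)^4 = 1.1 × 10^-17

Ksp = 1.1 × 10^-17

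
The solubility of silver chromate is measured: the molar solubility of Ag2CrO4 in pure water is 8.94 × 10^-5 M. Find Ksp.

Ksp ≈ 2.86 × 10^-12

Ag2CrO4(s) <=> 2 Ag^+ + CrO4^2-
With molar solubility s: [Ag^+] = 2s, [CrO4^2-] = s.
Ksp = [Ag^+]^2[CrO4^2-]
Substituting: Ksp = (2s)^2s = 4s^3
Ksp = 4 × (8.94 × 10^-5)^3 = 2.86 x 10^-12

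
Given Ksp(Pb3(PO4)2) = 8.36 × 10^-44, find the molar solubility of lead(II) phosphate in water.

Pb3(PO4)2(s) ⇌ 3 Pb^2+(aq) + 2 PO4^3-(aq)
Ksp = [Pb^2+]^3[PO4^3-]^2
If s mol/L of Pb3(PO4)2 dissolves, [Pb^2+] = 3s and [PO4^3-] = 2s.
Ksp = (3s)^3(2s)^2 = 108s^5
s = (8.36 × 10^-44 / 108)^(1/5) = 9.50 × 10^-10 M

s ≈ 9.50 × 10^-10 M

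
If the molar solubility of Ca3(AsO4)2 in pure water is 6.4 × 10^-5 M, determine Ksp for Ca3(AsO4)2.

Ksp = 1.2e-19

Ca3(AsO4)2(s) ⇌ 3 Ca^2+(aq) + 2 AsO4^3-(aq)
With molar solubility s: [Ca^2+] = 3s, [AsO4^3-] = 2s.
Ksp = [Ca^2+]^3[AsO4^3-]^2
Substituting: Ksp = (3s)^3(2s)^2 = 108s^5
Ksp = 108 × (6.4 × 10^-5)^5 = 1.2 × 10^-19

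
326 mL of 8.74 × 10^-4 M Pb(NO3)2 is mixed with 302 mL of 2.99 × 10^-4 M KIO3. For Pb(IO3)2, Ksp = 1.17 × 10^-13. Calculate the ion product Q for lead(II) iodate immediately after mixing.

Total volume = 326 + 302 = 628 mL.
[Pb^2+] = 8.74 × 10^-4 × (326/628) = 4.537 × 10^-4 M
[IO3^-] = 2.99 × 10^-4 × (302/628) = 1.438 × 10^-4 M
Pb(IO3)2(s) ⇌ Pb^2+(aq) + 2 IO3^-(aq), so Q = [Pb^2+][IO3^-]^2
Q = (4.537 x 10^-4)(1.438 × 10^-4)^2 = 9.38 × 10^-12
Q > Ksp, so Pb(IO3)2 will precipitate.

Q ≈ 9.38 × 10^-12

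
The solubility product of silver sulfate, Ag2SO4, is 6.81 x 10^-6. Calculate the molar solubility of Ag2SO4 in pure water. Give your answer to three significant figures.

0.0119 M

Ag2SO4(s) ⇌ 2 Ag^+(aq) + SO4^2-(aq)
Ksp = [Ag^+]^2[SO4^2-]
Let s = molar solubility. Then [Ag^+] = 2s and [SO4^2-] = s.
So Ksp = (2s)^2 × s = 4s^3
Solving, s = (6.81 x 10^-6/4)^(1/3) = 1.19 x 10^-2 M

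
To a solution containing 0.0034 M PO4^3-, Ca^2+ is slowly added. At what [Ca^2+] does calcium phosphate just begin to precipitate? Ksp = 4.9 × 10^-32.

Ca3(PO4)2(s) ⇌ 3 Ca^2+ + 2 PO4^3-
Ksp = [Ca^2+]^3[PO4^3-]^2
Precipitation begins when Q = Ksp. With [PO4^3-] = 0.0034 M:
4.9 × 10^-32 = (0.0034)^2 × [Ca^2+]^3
[Ca^2+] = (4.9 × 10^-32 / 1.16 × 10^-5)^(1/3) = 1.6 x 10^-9 M

[Ca^2+] ≈ 1.6 × 10^-9 M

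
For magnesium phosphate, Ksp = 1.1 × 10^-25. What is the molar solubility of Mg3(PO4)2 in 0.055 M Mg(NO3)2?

Mg3(PO4)2(s) <=> 3 Mg^2+(aq) + 2 PO4^3-(aq)
Ksp = [Mg^2+]^3[PO4^3-]^2
Let s be the molar solubility in this solution. [Mg^2+] = 0.055 + 3s ≈ 0.055, [PO4^3-] = 2s (common-ion effect: Mg^2+ is already 0.055 M).
Ksp ≈ (0.055)^3 × (2s)^2
s = 1.3 x 10^-11 M
Check: 3s = 3.9 x 10^-11 ≪ 0.055, so the approximation is valid.

s ≈ 1.3 × 10^-11 M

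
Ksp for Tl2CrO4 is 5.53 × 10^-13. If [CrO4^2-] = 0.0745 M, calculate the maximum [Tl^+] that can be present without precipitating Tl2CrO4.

Tl2CrO4(s) <=> 2 Tl^+(aq) + CrO4^2-(aq)
Ksp = [Tl^+]^2[CrO4^2-]
Precipitation begins when Q = Ksp. With [CrO4^2-] = 0.0745 M:
5.53 × 10^-13 = (0.0745) × [Tl^+]^2
[Tl^+] = (5.53 × 10^-13 / 7.45 × 10^-2)^(1/2) = 2.72 × 10^-6 M

2.72 x 10^-6 M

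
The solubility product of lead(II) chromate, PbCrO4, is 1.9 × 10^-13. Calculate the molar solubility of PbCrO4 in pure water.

4.4e-7 M

PbCrO4(s) <=> Pb^2+ + CrO4^2-
Ksp = [Pb^2+][CrO4^2-]
For each mole of PbCrO4 that dissolves: [Pb^2+] = s, [CrO4^2-] = s.
Ksp = (s)(s) = s^2
s = (1.9 × 10^-13)^(1/2) = 4.4 × 10^-7 M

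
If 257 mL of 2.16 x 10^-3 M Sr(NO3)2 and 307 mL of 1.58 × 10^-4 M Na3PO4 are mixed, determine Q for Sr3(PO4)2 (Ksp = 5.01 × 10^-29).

Total volume = 257 + 307 = 564 mL.
[Sr^2+] = 2.16 × 10^-3 × (257/564) = 9.843 × 10^-4 M
[PO4^3-] = 1.58 x 10^-4 × (307/564) = 8.600 x 10^-5 M
Sr3(PO4)2(s) ⇌ 3 Sr^2+ + 2 PO4^3-, so Q = [Sr^2+]^3[PO4^3-]^2
Q = (9.843 × 10^-4)^3(8.600 x 10^-5)^2 = 7.05 × 10^-18
Q > Ksp, so Sr3(PO4)2 will precipitate.

7.05 x 10^-18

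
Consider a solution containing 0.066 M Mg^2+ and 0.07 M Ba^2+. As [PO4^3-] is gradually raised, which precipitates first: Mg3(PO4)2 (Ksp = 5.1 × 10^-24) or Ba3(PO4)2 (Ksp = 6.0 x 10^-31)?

Each salt begins to precipitate when Q = Ksp, i.e. when [PO4^3-] reaches its threshold.
For Mg3(PO4)2: 5.1 × 10^-24 = (0.066)^3 × [PO4^3-]^2  ⇒  [PO4^3-] = 1.3 × 10^-10 M.
For Ba3(PO4)2: 6.0 x 10^-31 = (0.07)^3 × [PO4^3-]^2  ⇒  [PO4^3-] = 4.2 x 10^-14 M.
The salt with the lower threshold [PO4^3-] precipitates first: Ba3(PO4)2.

Ba3(PO4)2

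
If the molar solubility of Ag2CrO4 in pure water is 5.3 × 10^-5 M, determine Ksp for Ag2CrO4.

Ag2CrO4(s) ⇌ 2 Ag^+(aq) + CrO4^2-(aq)
For each mole of Ag2CrO4 that dissolves: [Ag^+] = 2s, [CrO4^2-] = s.
Ksp = [Ag^+]^2[CrO4^2-]
So Ksp = (2s)^2 × s = 4s^3
Ksp = 4 × (5.3 × 10^-5)^3 = 6.0 × 10^-13

Ksp = 6.0e-13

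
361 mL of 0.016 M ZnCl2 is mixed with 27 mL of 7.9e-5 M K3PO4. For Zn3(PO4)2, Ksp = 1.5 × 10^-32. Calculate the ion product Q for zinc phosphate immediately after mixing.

1.0e-16

Total volume = 361 + 27 = 388 mL.
[Zn^2+] = 1.6 × 10^-2 × (361/388) = 1.49 x 10^-2 M
[PO4^3-] = 7.9 × 10^-5 × (27/388) = 5.50 × 10^-6 M
Zn3(PO4)2(s) <=> 3 Zn^2+(aq) + 2 PO4^3-(aq), so Q = [Zn^2+]^3[PO4^3-]^2
Q = (1.49 x 10^-2)^3(5.50 × 10^-6)^2 = 1.0 × 10^-16
Q > Ksp, so Zn3(PO4)2 will precipitate.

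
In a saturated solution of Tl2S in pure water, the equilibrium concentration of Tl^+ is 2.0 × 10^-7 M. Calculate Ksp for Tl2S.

Tl2S(s) ⇌ 2 Tl^+ + S^2-
Stoichiometry gives [S^2-] = (1/2)[Tl^+] = 1.00 × 10^-7 M.
Ksp = [Tl^+]^2[S^2-]
Ksp = (2.0 x 10^-7)^2 × 1.00 × 10^-7 = 4.0 × 10^-21

Ksp ≈ 4.0 × 10^-21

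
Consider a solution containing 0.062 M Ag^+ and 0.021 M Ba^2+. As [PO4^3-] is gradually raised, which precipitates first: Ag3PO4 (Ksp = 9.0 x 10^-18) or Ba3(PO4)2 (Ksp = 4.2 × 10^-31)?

Ag3PO4

Each salt begins to precipitate when Q = Ksp, i.e. when [PO4^3-] reaches its threshold.
For Ag3PO4: 9.0 x 10^-18 = (0.062)^3 × [PO4^3-]  ⇒  [PO4^3-] = 3.8 × 10^-14 M.
For Ba3(PO4)2: 4.2 × 10^-31 = (0.021)^3 × [PO4^3-]^2  ⇒  [PO4^3-] = 2.1 x 10^-13 M.
The salt with the lower threshold [PO4^3-] precipitates first: Ag3PO4.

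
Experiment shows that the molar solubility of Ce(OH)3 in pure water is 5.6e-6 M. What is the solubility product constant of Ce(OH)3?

Ce(OH)3(s) ⇌ Ce^3+(aq) + 3 OH^-(aq)
For each mole of Ce(OH)3 that dissolves: [Ce^3+] = s, [OH^-] = 3s.
Ksp = [Ce^3+][OH^-]^3
Ksp = s(3s)^3 = 27s^4
Ksp = 27 × (5.6 x 10^-6)^4 = 2.7 × 10^-20

2.7e-20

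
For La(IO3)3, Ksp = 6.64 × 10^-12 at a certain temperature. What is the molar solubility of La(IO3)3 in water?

7.04e-4 M

La(IO3)3(s) ⇌ La^3+(aq) + 3 IO3^-(aq)
Ksp = [La^3+][IO3^-]^3
For each mole of La(IO3)3 that dissolves: [La^3+] = s, [IO3^-] = 3s.
So Ksp = s × (3s)^3 = 27s^4
s = (6.64 × 10^-12 / 27)^(1/4) = 7.04 × 10^-4 M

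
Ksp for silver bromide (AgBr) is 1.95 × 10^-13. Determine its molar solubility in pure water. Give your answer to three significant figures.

AgBr(s) <=> Ag^+(aq) + Br^-(aq)
Ksp = [Ag^+][Br^-]
If s mol/L of AgBr dissolves, [Ag^+] = s and [Br^-] = s.
Ksp = (s)(s) = s^2
s = (1.95 × 10^-13)^(1/2) = 4.42 x 10^-7 M

s ≈ 4.42 × 10^-7 M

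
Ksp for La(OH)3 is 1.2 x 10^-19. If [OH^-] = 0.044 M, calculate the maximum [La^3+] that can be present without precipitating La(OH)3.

1.4 × 10^-15 M

La(OH)3(s) <=> La^3+(aq) + 3 OH^-(aq)
Ksp = [La^3+][OH^-]^3
Precipitation begins when Q = Ksp. With [OH^-] = 0.044 M:
1.2 x 10^-19 = (0.044)^3 × [La^3+]
[La^3+] = (1.2 x 10^-19 / 8.52 x 10^-5) = 1.4 × 10^-15 M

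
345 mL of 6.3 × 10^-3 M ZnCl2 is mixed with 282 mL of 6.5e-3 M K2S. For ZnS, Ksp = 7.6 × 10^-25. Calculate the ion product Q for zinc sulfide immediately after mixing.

Total volume = 345 + 282 = 627 mL.
[Zn^2+] = 6.3 × 10^-3 × (345/627) = 3.47 × 10^-3 M
[S^2-] = 6.5 × 10^-3 × (282/627) = 2.92 × 10^-3 M
ZnS(s) ⇌ Zn^2+ + S^2-, so Q = [Zn^2+][S^2-]
Q = (3.47 × 10^-3)(2.92 × 10^-3) = 1.0 x 10^-5
Q > Ksp, so ZnS will precipitate.

Q = 1.0 x 10^-5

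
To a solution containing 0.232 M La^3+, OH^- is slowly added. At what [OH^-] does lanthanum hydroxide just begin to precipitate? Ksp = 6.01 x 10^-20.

La(OH)3(s) ⇌ La^3+ + 3 OH^-
Ksp = [La^3+][OH^-]^3
Precipitation begins when Q = Ksp. With [La^3+] = 0.232 M:
6.01 x 10^-20 = (0.232) × [OH^-]^3
[OH^-] = (6.01 x 10^-20 / 2.32 × 10^-1)^(1/3) = 6.37 x 10^-7 M

6.37 × 10^-7 M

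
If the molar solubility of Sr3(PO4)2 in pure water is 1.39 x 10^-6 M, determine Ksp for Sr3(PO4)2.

Ksp = 5.60 x 10^-28

Sr3(PO4)2(s) <=> 3 Sr^2+ + 2 PO4^3-
With molar solubility s: [Sr^2+] = 3s, [PO4^3-] = 2s.
Ksp = [Sr^2+]^3[PO4^3-]^2
Ksp = (3s)^3(2s)^2 = 108s^5
With s = 1.39 x 10^-6: Ksp = 5.60 × 10^-28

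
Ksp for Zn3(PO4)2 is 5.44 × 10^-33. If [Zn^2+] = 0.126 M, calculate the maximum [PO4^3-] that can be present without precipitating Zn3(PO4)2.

[PO4^3-] = 1.65 x 10^-15 M

Zn3(PO4)2(s) ⇌ 3 Zn^2+(aq) + 2 PO4^3-(aq)
Ksp = [Zn^2+]^3[PO4^3-]^2
Precipitation begins when Q = Ksp. With [Zn^2+] = 0.126 M:
5.44 × 10^-33 = (0.126)^3 × [PO4^3-]^2
[PO4^3-] = (5.44 × 10^-33 / 2.000 x 10^-3)^(1/2) = 1.65 × 10^-15 M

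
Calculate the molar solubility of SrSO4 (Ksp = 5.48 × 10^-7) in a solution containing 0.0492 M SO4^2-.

1.11e-5 M

SrSO4(s) ⇌ Sr^2+(aq) + SO4^2-(aq)
Ksp = [Sr^2+][SO4^2-]
If s mol/L dissolves here, [Sr^2+] = s, [SO4^2-] = 0.0492 + s ≈ 0.0492 (since the SO4^2- already present dominates).
Ksp ≈ s × 0.0492
s = 1.11 × 10^-5 M
Check: s = 1.1 x 10^-5 ≪ 0.0492, so the approximation is valid.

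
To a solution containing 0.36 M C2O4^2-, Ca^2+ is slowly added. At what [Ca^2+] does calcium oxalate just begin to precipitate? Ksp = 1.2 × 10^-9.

CaC2O4(s) ⇌ Ca^2+ + C2O4^2-
Ksp = [Ca^2+][C2O4^2-]
Precipitation begins when Q = Ksp. With [C2O4^2-] = 0.36 M:
1.2 × 10^-9 = (0.36) × [Ca^2+]
[Ca^2+] = (1.2 × 10^-9 / 3.6 x 10^-1) = 3.3 × 10^-9 M

[Ca^2+] ≈ 3.3 x 10^-9 M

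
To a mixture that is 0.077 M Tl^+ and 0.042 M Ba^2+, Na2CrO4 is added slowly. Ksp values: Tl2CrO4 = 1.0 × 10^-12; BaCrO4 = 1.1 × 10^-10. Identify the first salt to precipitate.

Tl2CrO4

Precipitation of each salt starts when its ion product equals its Ksp.
For Tl2CrO4: 1.0 × 10^-12 = (0.077)^2 × [CrO4^2-]  ⇒  [CrO4^2-] = 1.7 × 10^-10 M.
For BaCrO4: 1.1 × 10^-10 = 0.042 × [CrO4^2-]  ⇒  [CrO4^2-] = 2.6 × 10^-9 M.
The salt with the lower threshold [CrO4^2-] precipitates first: Tl2CrO4.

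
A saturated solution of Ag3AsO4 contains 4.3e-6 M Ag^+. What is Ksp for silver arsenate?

Ag3AsO4(s) ⇌ 3 Ag^+(aq) + AsO4^3-(aq)
Stoichiometry gives [AsO4^3-] = (1/3)[Ag^+] = 1.43 × 10^-6 M.
Ksp = [Ag^+]^3[AsO4^3-]
Ksp = (4.3 × 10^-6)^3 × 1.43 x 10^-6 = 1.1 × 10^-22

Ksp = 1.1e-22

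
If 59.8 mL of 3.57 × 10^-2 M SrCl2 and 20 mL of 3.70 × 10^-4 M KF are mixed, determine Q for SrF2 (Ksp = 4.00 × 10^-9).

Total volume = 59.8 + 20 = 79.8 mL.
[Sr^2+] = 3.57 × 10^-2 × (59.8/79.8) = 2.675 × 10^-2 M
[F^-] = 3.70 × 10^-4 × (20/79.8) = 9.273 × 10^-5 M
SrF2(s) ⇌ Sr^2+(aq) + 2 F^-(aq), so Q = [Sr^2+][F^-]^2
Q = (2.675 x 10^-2)(9.273 × 10^-5)^2 = 2.30 × 10^-10
Q < Ksp, so no precipitate of SrF2 forms.

Q ≈ 2.30e-10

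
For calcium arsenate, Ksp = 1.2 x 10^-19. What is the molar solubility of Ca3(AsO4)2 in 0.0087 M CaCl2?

s ≈ 2.1e-7 M

Ca3(AsO4)2(s) <=> 3 Ca^2+(aq) + 2 AsO4^3-(aq)
Ksp = [Ca^2+]^3[AsO4^3-]^2
Let s = moles of Ca3(AsO4)2 that dissolve per litre. [Ca^2+] = 0.0087 + 3s ≈ 0.0087, [AsO4^3-] = 2s (Ksp is small, so little additional dissolves).
Ksp ≈ (0.0087)^3 × (2s)^2
s = 2.1 x 10^-7 M
Check: 3s = 6.4 × 10^-7 ≪ 0.0087, so the approximation is valid.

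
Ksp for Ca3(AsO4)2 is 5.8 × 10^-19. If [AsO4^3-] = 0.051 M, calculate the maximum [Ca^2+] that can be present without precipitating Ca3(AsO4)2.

[Ca^2+] ≈ 6.1 × 10^-6 M

Ca3(AsO4)2(s) ⇌ 3 Ca^2+(aq) + 2 AsO4^3-(aq)
Ksp = [Ca^2+]^3[AsO4^3-]^2
Precipitation begins when Q = Ksp. With [AsO4^3-] = 0.051 M:
5.8 × 10^-19 = (0.051)^2 × [Ca^2+]^3
[Ca^2+] = (5.8 × 10^-19 / 2.60 × 10^-3)^(1/3) = 6.1 × 10^-6 M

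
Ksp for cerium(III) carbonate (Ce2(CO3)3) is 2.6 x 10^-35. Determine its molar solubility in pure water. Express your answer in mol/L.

s = 4.7e-8 M

Ce2(CO3)3(s) ⇌ 2 Ce^3+(aq) + 3 CO3^2-(aq)
Ksp = [Ce^3+]^2[CO3^2-]^3
With molar solubility s: [Ce^3+] = 2s, [CO3^2-] = 3s.
So Ksp = (2s)^2 × (3s)^3 = 108s^5
s = (2.6 x 10^-35 / 108)^(1/5) = 4.7 × 10^-8 M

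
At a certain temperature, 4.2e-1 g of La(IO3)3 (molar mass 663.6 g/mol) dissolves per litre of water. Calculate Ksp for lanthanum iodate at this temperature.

Ksp ≈ 4.3e-12

Molar solubility s = (4.2 × 10^-1 g/L) / (663.6 g/mol) = 6.33 x 10^-4 M.
La(IO3)3(s) <=> La^3+(aq) + 3 IO3^-(aq)
Let s = molar solubility. Then [La^3+] = s and [IO3^-] = 3s.
Ksp = [La^3+][IO3^-]^3
So Ksp = s × (3s)^3 = 27s^4
With s = 6.33 x 10^-4: Ksp = 4.3 x 10^-12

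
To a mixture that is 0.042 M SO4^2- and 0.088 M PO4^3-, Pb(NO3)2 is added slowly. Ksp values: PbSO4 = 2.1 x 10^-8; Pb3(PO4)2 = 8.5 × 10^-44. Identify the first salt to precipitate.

Pb3(PO4)2

Each salt begins to precipitate when Q = Ksp, i.e. when [Pb^2+] reaches its threshold.
For PbSO4: 2.1 x 10^-8 = 0.042 × [Pb^2+]  ⇒  [Pb^2+] = 5.0 × 10^-7 M.
For Pb3(PO4)2: 8.5 × 10^-44 = (0.088)^2 × [Pb^2+]^3  ⇒  [Pb^2+] = 2.2 × 10^-14 M.
The salt with the lower threshold [Pb^2+] precipitates first: Pb3(PO4)2.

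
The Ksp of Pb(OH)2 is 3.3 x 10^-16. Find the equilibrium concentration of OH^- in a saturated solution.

8.7 x 10^-6 M

Pb(OH)2(s) <=> Pb^2+(aq) + 2 OH^-(aq)
Ksp = [Pb^2+][OH^-]^2
Let s = molar solubility. Then [Pb^2+] = s and [OH^-] = 2s.
So Ksp = s × (2s)^2 = 4s^3
Solving, s = (3.3 x 10^-16/4)^(1/3) = 4.35 × 10^-6 M
[OH^-] = 2s = 8.7 × 10^-6 M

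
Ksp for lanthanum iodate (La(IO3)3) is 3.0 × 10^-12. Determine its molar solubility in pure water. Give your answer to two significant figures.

s = 5.8 × 10^-4 M

La(IO3)3(s) ⇌ La^3+(aq) + 3 IO3^-(aq)
Ksp = [La^3+][IO3^-]^3
Let s = molar solubility. Then [La^3+] = s and [IO3^-] = 3s.
So Ksp = s × (3s)^3 = 27s^4
s^4 = 3.0 × 10^-12 / 27, so s = 5.8 x 10^-4 M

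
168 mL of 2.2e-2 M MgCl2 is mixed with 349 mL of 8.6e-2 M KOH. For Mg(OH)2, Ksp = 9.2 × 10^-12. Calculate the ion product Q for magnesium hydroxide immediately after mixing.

Total volume = 168 + 349 = 517 mL.
[Mg^2+] = 2.2 × 10^-2 × (168/517) = 7.15 x 10^-3 M
[OH^-] = 8.6 × 10^-2 × (349/517) = 5.81 × 10^-2 M
Mg(OH)2(s) <=> Mg^2+(aq) + 2 OH^-(aq), so Q = [Mg^2+][OH^-]^2
Q = (7.15 × 10^-3)(5.81 × 10^-2)^2 = 2.4 × 10^-5
Q > Ksp, so Mg(OH)2 will precipitate.

2.4 x 10^-5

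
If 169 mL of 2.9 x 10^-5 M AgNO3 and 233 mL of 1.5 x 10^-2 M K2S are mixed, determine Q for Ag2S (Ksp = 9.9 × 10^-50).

Q ≈ 1.3e-12

Total volume = 169 + 233 = 402 mL.
[Ag^+] = 2.9 × 10^-5 × (169/402) = 1.22 × 10^-5 M
[S^2-] = 1.5 × 10^-2 × (233/402) = 8.69 x 10^-3 M
Ag2S(s) ⇌ 2 Ag^+ + S^2-, so Q = [Ag^+]^2[S^2-]
Q = (1.22 × 10^-5)^2(8.69 × 10^-3) = 1.3 × 10^-12
Q > Ksp, so Ag2S will precipitate.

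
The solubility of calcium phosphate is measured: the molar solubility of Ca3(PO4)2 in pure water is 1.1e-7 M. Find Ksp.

Ca3(PO4)2(s) ⇌ 3 Ca^2+(aq) + 2 PO4^3-(aq)
For each mole of Ca3(PO4)2 that dissolves: [Ca^2+] = 3s, [PO4^3-] = 2s.
Ksp = [Ca^2+]^3[PO4^3-]^2
So Ksp = (3s)^3 × (2s)^2 = 108s^5
Ksp = 108 × (1.1 x 10^-7)^5 = 1.7 × 10^-33

1.7e-33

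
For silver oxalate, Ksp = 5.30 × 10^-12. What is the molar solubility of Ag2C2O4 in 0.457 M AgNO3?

Ag2C2O4(s) ⇌ 2 Ag^+(aq) + C2O4^2-(aq)
Ksp = [Ag^+]^2[C2O4^2-]
Let s = moles of Ag2C2O4 that dissolve per litre. [Ag^+] = 0.457 + 2s ≈ 0.457, [C2O4^2-] = s (since Ag^+ from AgNO3 dominates).
Ksp ≈ (0.457)^2 × s
s = 2.54 × 10^-11 M
Check: 2s = 5.1 × 10^-11 ≪ 0.457, so the approximation is valid.

s ≈ 2.54 × 10^-11 M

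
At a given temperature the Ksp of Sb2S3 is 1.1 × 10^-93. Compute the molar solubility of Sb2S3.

Sb2S3(s) ⇌ 2 Sb^3+ + 3 S^2-
Ksp = [Sb^3+]^2[S^2-]^3
For each mole of Sb2S3 that dissolves: [Sb^3+] = 2s, [S^2-] = 3s.
Substituting: Ksp = (2s)^2(3s)^3 = 108s^5
Solving, s = (1.1 × 10^-93/108)^(1/5) = 1.0 × 10^-19 M

s ≈ 1.0e-19 M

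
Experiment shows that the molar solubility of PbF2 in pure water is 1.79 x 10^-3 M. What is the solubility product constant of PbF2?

Ksp = 2.29 × 10^-8

PbF2(s) <=> Pb^2+ + 2 F^-
For each mole of PbF2 that dissolves: [Pb^2+] = s, [F^-] = 2s.
Ksp = [Pb^2+][F^-]^2
Substituting: Ksp = s(2s)^2 = 4s^3
With s = 1.79 x 10^-3: Ksp = 2.29 x 10^-8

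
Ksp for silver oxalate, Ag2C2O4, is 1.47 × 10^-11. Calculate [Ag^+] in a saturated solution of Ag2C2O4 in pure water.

Ag2C2O4(s) ⇌ 2 Ag^+(aq) + C2O4^2-(aq)
Ksp = [Ag^+]^2[C2O4^2-]
For each mole of Ag2C2O4 that dissolves: [Ag^+] = 2s, [C2O4^2-] = s.
So Ksp = (2s)^2 × s = 4s^3
Solving, s = (1.47 × 10^-11/4)^(1/3) = 1.543 x 10^-4 M
[Ag^+] = 2s = 3.09 × 10^-4 M

[Ag^+] ≈ 3.09 × 10^-4 M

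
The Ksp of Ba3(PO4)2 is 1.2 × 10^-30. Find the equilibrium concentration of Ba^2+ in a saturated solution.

Ba3(PO4)2(s) ⇌ 3 Ba^2+(aq) + 2 PO4^3-(aq)
Ksp = [Ba^2+]^3[PO4^3-]^2
For each mole of Ba3(PO4)2 that dissolves: [Ba^2+] = 3s, [PO4^3-] = 2s.
Ksp = (3s)^3(2s)^2 = 108s^5
s^5 = 1.2 × 10^-30 / 108, so s = 4.07 × 10^-7 M
[Ba^2+] = 3s = 1.2 × 10^-6 M

[Ba^2+] = 1.2 × 10^-6 M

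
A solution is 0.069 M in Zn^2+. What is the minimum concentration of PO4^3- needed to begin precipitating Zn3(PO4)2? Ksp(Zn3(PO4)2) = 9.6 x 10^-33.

Zn3(PO4)2(s) ⇌ 3 Zn^2+(aq) + 2 PO4^3-(aq)
Ksp = [Zn^2+]^3[PO4^3-]^2
Precipitation begins when Q = Ksp. With [Zn^2+] = 0.069 M:
9.6 x 10^-33 = (0.069)^3 × [PO4^3-]^2
[PO4^3-] = (9.6 x 10^-33 / 3.29 x 10^-4)^(1/2) = 5.4 × 10^-15 M

[PO4^3-] ≈ 5.4e-15 M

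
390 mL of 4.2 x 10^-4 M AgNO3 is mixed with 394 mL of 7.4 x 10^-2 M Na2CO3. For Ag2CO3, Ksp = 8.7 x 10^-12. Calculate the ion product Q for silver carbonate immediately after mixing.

Q ≈ 1.6 × 10^-9

Total volume = 390 + 394 = 784 mL.
[Ag^+] = 4.2 × 10^-4 × (390/784) = 2.09 × 10^-4 M
[CO3^2-] = 7.4 × 10^-2 × (394/784) = 3.72 × 10^-2 M
Ag2CO3(s) ⇌ 2 Ag^+(aq) + CO3^2-(aq), so Q = [Ag^+]^2[CO3^2-]
Q = (2.09 x 10^-4)^2(3.72 × 10^-2) = 1.6 × 10^-9
Q > Ksp, so Ag2CO3 will precipitate.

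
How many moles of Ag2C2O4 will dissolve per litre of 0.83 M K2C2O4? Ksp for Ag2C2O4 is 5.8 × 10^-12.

Ag2C2O4(s) ⇌ 2 Ag^+(aq) + C2O4^2-(aq)
Ksp = [Ag^+]^2[C2O4^2-]
Let s = moles of Ag2C2O4 that dissolve per litre. [Ag^+] = 2s, [C2O4^2-] = 0.83 + s ≈ 0.83 (common-ion effect: C2O4^2- is already 0.83 M).
Ksp ≈ (2s)^2 × 0.83
s = 1.3 × 10^-6 M
Check: s = 1.3 x 10^-6 ≪ 0.83, so the approximation is valid.

1.3e-6 M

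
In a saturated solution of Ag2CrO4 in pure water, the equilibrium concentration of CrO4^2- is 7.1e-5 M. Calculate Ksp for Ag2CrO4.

1.4 × 10^-12

Ag2CrO4(s) <=> 2 Ag^+(aq) + CrO4^2-(aq)
Stoichiometry gives [Ag^+] = (2/1)[CrO4^2-] = 1.42 × 10^-4 M.
Ksp = [Ag^+]^2[CrO4^2-]
Ksp = (1.42 × 10^-4)^2 × 7.1 × 10^-5 = 1.4 × 10^-12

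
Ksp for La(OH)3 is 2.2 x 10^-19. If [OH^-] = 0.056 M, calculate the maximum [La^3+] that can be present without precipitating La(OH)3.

La(OH)3(s) ⇌ La^3+ + 3 OH^-
Ksp = [La^3+][OH^-]^3
Precipitation begins when Q = Ksp. With [OH^-] = 0.056 M:
2.2 x 10^-19 = (0.056)^3 × [La^3+]
[La^3+] = (2.2 x 10^-19 / 1.76 × 10^-4) = 1.3 × 10^-15 M

[La^3+] = 1.3e-15 M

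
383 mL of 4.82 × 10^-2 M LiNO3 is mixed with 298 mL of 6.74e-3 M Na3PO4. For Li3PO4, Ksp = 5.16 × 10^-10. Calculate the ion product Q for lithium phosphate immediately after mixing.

Total volume = 383 + 298 = 681 mL.
[Li^+] = 4.82 x 10^-2 × (383/681) = 2.711 × 10^-2 M
[PO4^3-] = 6.74 x 10^-3 × (298/681) = 2.949 x 10^-3 M
Li3PO4(s) ⇌ 3 Li^+ + PO4^3-, so Q = [Li^+]^3[PO4^3-]
Q = (2.711 × 10^-2)^3(2.949 x 10^-3) = 5.88 × 10^-8
Q > Ksp, so Li3PO4 will precipitate.

5.88 × 10^-8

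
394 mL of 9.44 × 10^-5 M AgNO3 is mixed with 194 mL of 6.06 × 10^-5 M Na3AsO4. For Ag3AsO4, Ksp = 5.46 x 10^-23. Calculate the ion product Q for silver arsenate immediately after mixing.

Total volume = 394 + 194 = 588 mL.
[Ag^+] = 9.44 × 10^-5 × (394/588) = 6.325 x 10^-5 M
[AsO4^3-] = 6.06 × 10^-5 × (194/588) = 1.999 x 10^-5 M
Ag3AsO4(s) ⇌ 3 Ag^+ + AsO4^3-, so Q = [Ag^+]^3[AsO4^3-]
Q = (6.325 x 10^-5)^3(1.999 x 10^-5) = 5.06 x 10^-18
Q > Ksp, so Ag3AsO4 will precipitate.

Q ≈ 5.06 × 10^-18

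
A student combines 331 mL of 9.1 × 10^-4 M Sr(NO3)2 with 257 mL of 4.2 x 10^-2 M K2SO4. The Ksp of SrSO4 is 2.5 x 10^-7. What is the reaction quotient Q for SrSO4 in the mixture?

Total volume = 331 + 257 = 588 mL.
[Sr^2+] = 9.1 × 10^-4 × (331/588) = 5.12 × 10^-4 M
[SO4^2-] = 4.2 × 10^-2 × (257/588) = 1.84 x 10^-2 M
SrSO4(s) ⇌ Sr^2+(aq) + SO4^2-(aq), so Q = [Sr^2+][SO4^2-]
Q = (5.12 × 10^-4)(1.84 x 10^-2) = 9.4 × 10^-6
Q > Ksp, so SrSO4 will precipitate.

Q ≈ 9.4e-6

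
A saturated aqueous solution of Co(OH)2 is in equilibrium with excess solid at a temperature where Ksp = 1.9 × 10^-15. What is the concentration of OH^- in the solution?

Co(OH)2(s) ⇌ Co^2+(aq) + 2 OH^-(aq)
Ksp = [Co^2+][OH^-]^2
For each mole of Co(OH)2 that dissolves: [Co^2+] = s, [OH^-] = 2s.
So Ksp = s × (2s)^2 = 4s^3
s^3 = 1.9 × 10^-15 / 4, so s = 7.80 × 10^-6 M
[OH^-] = 2s = 1.6 x 10^-5 M

[OH^-] = 1.6 x 10^-5 M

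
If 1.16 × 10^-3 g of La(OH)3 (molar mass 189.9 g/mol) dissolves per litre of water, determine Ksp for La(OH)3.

Ksp = 3.76e-20

Molar solubility s = (1.16 × 10^-3 g/L) / (189.9 g/mol) = 6.108 × 10^-6 M.
La(OH)3(s) <=> La^3+(aq) + 3 OH^-(aq)
For each mole of La(OH)3 that dissolves: [La^3+] = s, [OH^-] = 3s.
Ksp = [La^3+][OH^-]^3
So Ksp = s × (3s)^3 = 27s^4
With s = 6.108 x 10^-6: Ksp = 3.76 × 10^-20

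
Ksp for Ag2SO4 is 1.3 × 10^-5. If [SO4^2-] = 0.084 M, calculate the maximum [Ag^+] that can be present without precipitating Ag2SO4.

Ag2SO4(s) ⇌ 2 Ag^+(aq) + SO4^2-(aq)
Ksp = [Ag^+]^2[SO4^2-]
Precipitation begins when Q = Ksp. With [SO4^2-] = 0.084 M:
1.3 × 10^-5 = (0.084) × [Ag^+]^2
[Ag^+] = (1.3 × 10^-5 / 8.4 × 10^-2)^(1/2) = 1.2 × 10^-2 M

[Ag^+] ≈ 1.2 × 10^-2 M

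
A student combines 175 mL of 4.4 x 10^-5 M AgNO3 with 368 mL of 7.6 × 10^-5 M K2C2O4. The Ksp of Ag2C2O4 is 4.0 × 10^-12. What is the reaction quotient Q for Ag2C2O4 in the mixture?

Q = 1.0e-14

Total volume = 175 + 368 = 543 mL.
[Ag^+] = 4.4 × 10^-5 × (175/543) = 1.42 × 10^-5 M
[C2O4^2-] = 7.6 × 10^-5 × (368/543) = 5.15 x 10^-5 M
Ag2C2O4(s) ⇌ 2 Ag^+(aq) + C2O4^2-(aq), so Q = [Ag^+]^2[C2O4^2-]
Q = (1.42 × 10^-5)^2(5.15 × 10^-5) = 1.0 × 10^-14
Q < Ksp, so no precipitate of Ag2C2O4 forms.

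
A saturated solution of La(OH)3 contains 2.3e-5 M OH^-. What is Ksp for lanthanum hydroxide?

La(OH)3(s) ⇌ La^3+ + 3 OH^-
Stoichiometry gives [La^3+] = (1/3)[OH^-] = 7.67 × 10^-6 M.
Ksp = [La^3+][OH^-]^3
Ksp = 7.67 × 10^-6 × (2.3 x 10^-5)^3 = 9.3 × 10^-20

9.3 × 10^-20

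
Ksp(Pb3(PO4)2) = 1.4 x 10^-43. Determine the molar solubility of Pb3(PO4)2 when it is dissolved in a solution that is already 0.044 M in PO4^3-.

Pb3(PO4)2(s) <=> 3 Pb^2+(aq) + 2 PO4^3-(aq)
Ksp = [Pb^2+]^3[PO4^3-]^2
Let s = moles of Pb3(PO4)2 that dissolve per litre. [Pb^2+] = 3s, [PO4^3-] = 0.044 + 2s ≈ 0.044 (common-ion effect: PO4^3- is already 0.044 M).
Ksp ≈ (3s)^3 × (0.044)^2
s = 1.4 x 10^-14 M
Check: 2s = 2.8 x 10^-14 ≪ 0.044, so the approximation is valid.

s = 1.4e-14 M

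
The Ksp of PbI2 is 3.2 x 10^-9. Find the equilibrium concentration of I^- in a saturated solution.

PbI2(s) ⇌ Pb^2+(aq) + 2 I^-(aq)
Ksp = [Pb^2+][I^-]^2
Let s = molar solubility. Then [Pb^2+] = s and [I^-] = 2s.
Substituting: Ksp = s(2s)^2 = 4s^3
s = (3.2 x 10^-9 / 4)^(1/3) = 9.28 × 10^-4 M
[I^-] = 2s = 1.9 × 10^-3 M

1.9 x 10^-3 M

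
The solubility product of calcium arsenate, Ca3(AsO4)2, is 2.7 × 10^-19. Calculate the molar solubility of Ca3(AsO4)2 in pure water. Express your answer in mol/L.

s ≈ 7.6e-5 M

Ca3(AsO4)2(s) ⇌ 3 Ca^2+(aq) + 2 AsO4^3-(aq)
Ksp = [Ca^2+]^3[AsO4^3-]^2
For each mole of Ca3(AsO4)2 that dissolves: [Ca^2+] = 3s, [AsO4^3-] = 2s.
Substituting: Ksp = (3s)^3(2s)^2 = 108s^5
s = (2.7 × 10^-19 / 108)^(1/5) = 7.6 × 10^-5 M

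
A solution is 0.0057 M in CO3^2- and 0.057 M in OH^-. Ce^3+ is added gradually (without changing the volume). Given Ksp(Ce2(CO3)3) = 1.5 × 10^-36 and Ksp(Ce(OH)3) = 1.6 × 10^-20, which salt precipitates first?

Ce(OH)3

Each salt begins to precipitate when Q = Ksp, i.e. when [Ce^3+] reaches its threshold.
For Ce2(CO3)3: 1.5 × 10^-36 = (0.0057)^3 × [Ce^3+]^2  ⇒  [Ce^3+] = 2.8 x 10^-15 M.
For Ce(OH)3: 1.6 × 10^-20 = (0.057)^3 × [Ce^3+]  ⇒  [Ce^3+] = 8.6 × 10^-17 M.
The salt with the lower threshold [Ce^3+] precipitates first: Ce(OH)3.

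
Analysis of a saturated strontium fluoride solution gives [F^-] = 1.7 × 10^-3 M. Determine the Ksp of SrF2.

SrF2(s) ⇌ Sr^2+(aq) + 2 F^-(aq)
Stoichiometry gives [Sr^2+] = (1/2)[F^-] = 8.50 × 10^-4 M.
Ksp = [Sr^2+][F^-]^2
Ksp = 8.50 × 10^-4 × (1.7 × 10^-3)^2 = 2.5 × 10^-9

Ksp = 2.5 × 10^-9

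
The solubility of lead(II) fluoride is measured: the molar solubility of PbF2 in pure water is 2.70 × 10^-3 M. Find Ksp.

PbF2(s) ⇌ Pb^2+ + 2 F^-
With molar solubility s: [Pb^2+] = s, [F^-] = 2s.
Ksp = [Pb^2+][F^-]^2
Ksp = s(2s)^2 = 4s^3
Ksp = 4 × (2.70 × 10^-3)^3 = 7.87 x 10^-8

7.87e-8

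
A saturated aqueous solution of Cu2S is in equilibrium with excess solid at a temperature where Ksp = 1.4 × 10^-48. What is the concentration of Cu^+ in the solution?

Cu2S(s) ⇌ 2 Cu^+ + S^2-
Ksp = [Cu^+]^2[S^2-]
With molar solubility s: [Cu^+] = 2s, [S^2-] = s.
Substituting: Ksp = (2s)^2s = 4s^3
s^3 = 1.4 × 10^-48 / 4, so s = 7.05 × 10^-17 M
[Cu^+] = 2s = 1.4 × 10^-16 M

[Cu^+] ≈ 1.4 × 10^-16 M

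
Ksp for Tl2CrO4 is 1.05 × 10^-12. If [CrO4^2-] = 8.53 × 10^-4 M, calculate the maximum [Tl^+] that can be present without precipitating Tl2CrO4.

Tl2CrO4(s) ⇌ 2 Tl^+(aq) + CrO4^2-(aq)
Ksp = [Tl^+]^2[CrO4^2-]
Precipitation begins when Q = Ksp. With [CrO4^2-] = 8.53 × 10^-4 M:
1.05 × 10^-12 = (8.53 × 10^-4) × [Tl^+]^2
[Tl^+] = (1.05 × 10^-12 / 8.53 × 10^-4)^(1/2) = 3.51 × 10^-5 M

3.51e-5 M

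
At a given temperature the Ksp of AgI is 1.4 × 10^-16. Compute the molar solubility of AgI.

s = 1.2 × 10^-8 M

AgI(s) <=> Ag^+(aq) + I^-(aq)
Ksp = [Ag^+][I^-]
If s mol/L of AgI dissolves, [Ag^+] = s and [I^-] = s.
Ksp = s^2
s = (1.4 × 10^-16)^(1/2) = 1.2 × 10^-8 M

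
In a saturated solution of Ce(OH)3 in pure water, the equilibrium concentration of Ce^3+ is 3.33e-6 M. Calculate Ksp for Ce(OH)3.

Ce(OH)3(s) ⇌ Ce^3+ + 3 OH^-
Stoichiometry gives [OH^-] = (3/1)[Ce^3+] = 9.990 x 10^-6 M.
Ksp = [Ce^3+][OH^-]^3
Ksp = 3.33 × 10^-6 × (9.990 × 10^-6)^3 = 3.32 × 10^-21

Ksp ≈ 3.32 × 10^-21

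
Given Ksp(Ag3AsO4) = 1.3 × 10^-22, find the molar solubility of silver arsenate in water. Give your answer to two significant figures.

Ag3AsO4(s) <=> 3 Ag^+(aq) + AsO4^3-(aq)
Ksp = [Ag^+]^3[AsO4^3-]
For each mole of Ag3AsO4 that dissolves: [Ag^+] = 3s, [AsO4^3-] = s.
Ksp = (3s)^3s = 27s^4
s = (1.3 × 10^-22 / 27)^(1/4) = 1.5 × 10^-6 M

1.5 x 10^-6 M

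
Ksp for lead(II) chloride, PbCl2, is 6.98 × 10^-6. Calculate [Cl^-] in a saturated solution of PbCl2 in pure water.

[Cl^-] = 2.41 × 10^-2 M

PbCl2(s) ⇌ Pb^2+ + 2 Cl^-
Ksp = [Pb^2+][Cl^-]^2
For each mole of PbCl2 that dissolves: [Pb^2+] = s, [Cl^-] = 2s.
Substituting: Ksp = s(2s)^2 = 4s^3
Solving, s = (6.98 × 10^-6/4)^(1/3) = 1.204 × 10^-2 M
[Cl^-] = 2s = 2.41 x 10^-2 M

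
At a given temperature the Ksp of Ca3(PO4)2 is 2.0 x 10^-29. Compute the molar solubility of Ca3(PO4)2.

Ca3(PO4)2(s) <=> 3 Ca^2+(aq) + 2 PO4^3-(aq)
Ksp = [Ca^2+]^3[PO4^3-]^2
Let s = molar solubility. Then [Ca^2+] = 3s and [PO4^3-] = 2s.
Substituting: Ksp = (3s)^3(2s)^2 = 108s^5
Solving, s = (2.0 x 10^-29/108)^(1/5) = 7.1 × 10^-7 M

7.1e-7 M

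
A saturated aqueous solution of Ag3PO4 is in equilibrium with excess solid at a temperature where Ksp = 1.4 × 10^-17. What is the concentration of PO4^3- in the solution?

Ag3PO4(s) ⇌ 3 Ag^+(aq) + PO4^3-(aq)
Ksp = [Ag^+]^3[PO4^3-]
For each mole of Ag3PO4 that dissolves: [Ag^+] = 3s, [PO4^3-] = s.
Substituting: Ksp = (3s)^3s = 27s^4
Solving, s = (1.4 × 10^-17/27)^(1/4) = 2.68 x 10^-5 M
[PO4^3-] = s = 2.7 x 10^-5 M

[PO4^3-] ≈ 2.7 × 10^-5 M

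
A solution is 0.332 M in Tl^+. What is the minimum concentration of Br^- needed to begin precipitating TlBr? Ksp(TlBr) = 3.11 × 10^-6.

TlBr(s) ⇌ Tl^+(aq) + Br^-(aq)
Ksp = [Tl^+][Br^-]
Precipitation begins when Q = Ksp. With [Tl^+] = 0.332 M:
3.11 × 10^-6 = (0.332) × [Br^-]
[Br^-] = (3.11 × 10^-6 / 3.32 × 10^-1) = 9.37 x 10^-6 M

[Br^-] = 9.37e-6 M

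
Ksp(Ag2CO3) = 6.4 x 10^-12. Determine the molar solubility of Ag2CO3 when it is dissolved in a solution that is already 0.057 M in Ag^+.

Ag2CO3(s) ⇌ 2 Ag^+(aq) + CO3^2-(aq)
Ksp = [Ag^+]^2[CO3^2-]
Let s = moles of Ag2CO3 that dissolve per litre. [Ag^+] = 0.057 + 2s ≈ 0.057, [CO3^2-] = s (common-ion effect: Ag^+ is already 0.057 M).
Ksp ≈ (0.057)^2 × s
s = 2.0 x 10^-9 M
Check: 2s = 3.9 x 10^-9 ≪ 0.057, so the approximation is valid.

2.0e-9 M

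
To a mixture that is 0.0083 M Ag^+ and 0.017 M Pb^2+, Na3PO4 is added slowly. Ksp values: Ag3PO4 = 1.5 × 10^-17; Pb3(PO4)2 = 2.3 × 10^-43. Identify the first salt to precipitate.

Pb3(PO4)2

Precipitation of each salt starts when its ion product equals its Ksp.
For Ag3PO4: 1.5 × 10^-17 = (0.0083)^3 × [PO4^3-]  ⇒  [PO4^3-] = 2.6 × 10^-11 M.
For Pb3(PO4)2: 2.3 × 10^-43 = (0.017)^3 × [PO4^3-]^2  ⇒  [PO4^3-] = 2.2 × 10^-19 M.
The salt with the lower threshold [PO4^3-] precipitates first: Pb3(PO4)2.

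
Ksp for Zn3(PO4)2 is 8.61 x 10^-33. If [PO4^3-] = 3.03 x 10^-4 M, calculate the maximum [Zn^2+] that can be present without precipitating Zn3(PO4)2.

[Zn^2+] = 4.54 x 10^-9 M

Zn3(PO4)2(s) <=> 3 Zn^2+(aq) + 2 PO4^3-(aq)
Ksp = [Zn^2+]^3[PO4^3-]^2
Precipitation begins when Q = Ksp. With [PO4^3-] = 3.03 x 10^-4 M:
8.61 x 10^-33 = (3.03 x 10^-4)^2 × [Zn^2+]^3
[Zn^2+] = (8.61 x 10^-33 / 9.181 × 10^-8)^(1/3) = 4.54 × 10^-9 M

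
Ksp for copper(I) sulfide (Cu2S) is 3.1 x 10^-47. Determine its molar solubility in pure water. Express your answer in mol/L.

Cu2S(s) <=> 2 Cu^+ + S^2-
Ksp = [Cu^+]^2[S^2-]
If s mol/L of Cu2S dissolves, [Cu^+] = 2s and [S^2-] = s.
So Ksp = (2s)^2 × s = 4s^3
s = (3.1 x 10^-47 / 4)^(1/3) = 2.0 x 10^-16 M

2.0e-16 M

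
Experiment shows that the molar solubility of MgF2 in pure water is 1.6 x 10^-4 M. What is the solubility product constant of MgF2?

MgF2(s) ⇌ Mg^2+ + 2 F^-
For each mole of MgF2 that dissolves: [Mg^2+] = s, [F^-] = 2s.
Ksp = [Mg^2+][F^-]^2
So Ksp = s × (2s)^2 = 4s^3
Ksp = 4 × (1.6 x 10^-4)^3 = 1.6 x 10^-11

Ksp ≈ 1.6e-11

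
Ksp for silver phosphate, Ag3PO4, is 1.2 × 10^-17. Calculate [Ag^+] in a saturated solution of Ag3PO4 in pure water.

Ag3PO4(s) <=> 3 Ag^+ + PO4^3-
Ksp = [Ag^+]^3[PO4^3-]
Let s = molar solubility. Then [Ag^+] = 3s and [PO4^3-] = s.
Ksp = (3s)^3s = 27s^4
Solving, s = (1.2 × 10^-17/27)^(1/4) = 2.58 x 10^-5 M
[Ag^+] = 3s = 7.7 × 10^-5 M

7.7 × 10^-5 M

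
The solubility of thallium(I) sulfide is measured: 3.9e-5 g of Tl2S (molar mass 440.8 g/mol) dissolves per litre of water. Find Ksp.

Ksp ≈ 2.8 × 10^-21

Molar solubility s = (3.9 × 10^-5 g/L) / (440.8 g/mol) = 8.85 × 10^-8 M.
Tl2S(s) ⇌ 2 Tl^+ + S^2-
Let s = molar solubility. Then [Tl^+] = 2s and [S^2-] = s.
Ksp = [Tl^+]^2[S^2-]
So Ksp = (2s)^2 × s = 4s^3
Ksp = 4 × (8.85 × 10^-8)^3 = 2.8 × 10^-21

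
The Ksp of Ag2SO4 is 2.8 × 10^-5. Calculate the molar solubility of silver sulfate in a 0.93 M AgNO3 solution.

Ag2SO4(s) <=> 2 Ag^+(aq) + SO4^2-(aq)
Ksp = [Ag^+]^2[SO4^2-]
If s mol/L dissolves here, [Ag^+] = 0.93 + 2s ≈ 0.93, [SO4^2-] = s (since Ag^+ from AgNO3 dominates).
Ksp ≈ (0.93)^2 × s
s = 3.2 x 10^-5 M
Check: 2s = 6.5 × 10^-5 ≪ 0.93, so the approximation is valid.

3.2 x 10^-5 M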